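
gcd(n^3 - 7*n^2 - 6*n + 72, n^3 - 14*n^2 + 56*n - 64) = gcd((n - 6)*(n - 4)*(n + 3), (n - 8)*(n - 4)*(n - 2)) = n - 4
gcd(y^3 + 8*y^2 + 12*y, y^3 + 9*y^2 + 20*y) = y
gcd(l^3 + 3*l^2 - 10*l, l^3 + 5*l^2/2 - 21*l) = l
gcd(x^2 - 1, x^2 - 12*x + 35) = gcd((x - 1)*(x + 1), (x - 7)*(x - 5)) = 1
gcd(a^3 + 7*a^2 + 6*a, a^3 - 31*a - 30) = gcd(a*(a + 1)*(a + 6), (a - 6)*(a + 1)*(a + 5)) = a + 1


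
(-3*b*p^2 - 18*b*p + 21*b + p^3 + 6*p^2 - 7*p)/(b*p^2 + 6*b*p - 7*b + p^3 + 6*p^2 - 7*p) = (-3*b + p)/(b + p)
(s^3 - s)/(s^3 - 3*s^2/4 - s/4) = 4*(s + 1)/(4*s + 1)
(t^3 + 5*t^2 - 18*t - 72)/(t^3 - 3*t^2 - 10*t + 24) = (t + 6)/(t - 2)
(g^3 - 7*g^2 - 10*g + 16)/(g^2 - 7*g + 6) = (g^2 - 6*g - 16)/(g - 6)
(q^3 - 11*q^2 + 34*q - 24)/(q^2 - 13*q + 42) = (q^2 - 5*q + 4)/(q - 7)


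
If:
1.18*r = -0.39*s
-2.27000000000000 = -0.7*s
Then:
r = -1.07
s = 3.24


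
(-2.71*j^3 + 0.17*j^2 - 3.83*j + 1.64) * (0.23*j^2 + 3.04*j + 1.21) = -0.6233*j^5 - 8.1993*j^4 - 3.6432*j^3 - 11.0603*j^2 + 0.3513*j + 1.9844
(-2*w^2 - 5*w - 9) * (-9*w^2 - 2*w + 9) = 18*w^4 + 49*w^3 + 73*w^2 - 27*w - 81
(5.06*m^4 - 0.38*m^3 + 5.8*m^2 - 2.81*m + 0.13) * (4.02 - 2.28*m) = -11.5368*m^5 + 21.2076*m^4 - 14.7516*m^3 + 29.7228*m^2 - 11.5926*m + 0.5226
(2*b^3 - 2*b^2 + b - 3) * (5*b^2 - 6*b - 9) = 10*b^5 - 22*b^4 - b^3 - 3*b^2 + 9*b + 27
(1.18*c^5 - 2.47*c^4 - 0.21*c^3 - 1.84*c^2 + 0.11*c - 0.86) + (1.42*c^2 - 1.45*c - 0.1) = 1.18*c^5 - 2.47*c^4 - 0.21*c^3 - 0.42*c^2 - 1.34*c - 0.96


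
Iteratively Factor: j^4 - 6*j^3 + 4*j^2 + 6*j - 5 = (j - 5)*(j^3 - j^2 - j + 1) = (j - 5)*(j - 1)*(j^2 - 1) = (j - 5)*(j - 1)*(j + 1)*(j - 1)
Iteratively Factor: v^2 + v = (v + 1)*(v)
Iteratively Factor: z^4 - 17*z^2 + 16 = (z + 1)*(z^3 - z^2 - 16*z + 16) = (z + 1)*(z + 4)*(z^2 - 5*z + 4) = (z - 1)*(z + 1)*(z + 4)*(z - 4)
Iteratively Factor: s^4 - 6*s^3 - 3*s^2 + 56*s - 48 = (s + 3)*(s^3 - 9*s^2 + 24*s - 16) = (s - 1)*(s + 3)*(s^2 - 8*s + 16) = (s - 4)*(s - 1)*(s + 3)*(s - 4)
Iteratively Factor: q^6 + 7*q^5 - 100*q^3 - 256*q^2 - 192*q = (q + 3)*(q^5 + 4*q^4 - 12*q^3 - 64*q^2 - 64*q) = (q - 4)*(q + 3)*(q^4 + 8*q^3 + 20*q^2 + 16*q) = (q - 4)*(q + 2)*(q + 3)*(q^3 + 6*q^2 + 8*q) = (q - 4)*(q + 2)^2*(q + 3)*(q^2 + 4*q) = (q - 4)*(q + 2)^2*(q + 3)*(q + 4)*(q)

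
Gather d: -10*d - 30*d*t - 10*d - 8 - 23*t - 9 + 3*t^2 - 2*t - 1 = d*(-30*t - 20) + 3*t^2 - 25*t - 18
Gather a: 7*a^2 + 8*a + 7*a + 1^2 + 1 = 7*a^2 + 15*a + 2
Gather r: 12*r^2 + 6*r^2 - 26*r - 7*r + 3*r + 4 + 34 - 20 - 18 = 18*r^2 - 30*r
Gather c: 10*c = 10*c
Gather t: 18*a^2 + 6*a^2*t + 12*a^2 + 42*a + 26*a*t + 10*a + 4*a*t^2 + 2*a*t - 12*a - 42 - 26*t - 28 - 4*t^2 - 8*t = 30*a^2 + 40*a + t^2*(4*a - 4) + t*(6*a^2 + 28*a - 34) - 70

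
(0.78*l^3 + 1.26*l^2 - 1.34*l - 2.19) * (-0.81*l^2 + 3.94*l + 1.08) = -0.6318*l^5 + 2.0526*l^4 + 6.8922*l^3 - 2.1449*l^2 - 10.0758*l - 2.3652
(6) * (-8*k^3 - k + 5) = -48*k^3 - 6*k + 30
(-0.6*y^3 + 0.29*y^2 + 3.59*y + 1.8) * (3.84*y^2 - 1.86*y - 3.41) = -2.304*y^5 + 2.2296*y^4 + 15.2922*y^3 - 0.754300000000001*y^2 - 15.5899*y - 6.138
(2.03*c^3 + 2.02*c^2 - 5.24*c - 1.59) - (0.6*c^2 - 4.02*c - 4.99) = 2.03*c^3 + 1.42*c^2 - 1.22*c + 3.4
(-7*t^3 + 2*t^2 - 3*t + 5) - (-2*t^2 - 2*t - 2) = -7*t^3 + 4*t^2 - t + 7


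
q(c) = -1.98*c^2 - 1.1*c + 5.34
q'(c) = -3.96*c - 1.1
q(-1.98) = -0.24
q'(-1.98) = 6.74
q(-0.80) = 4.95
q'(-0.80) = 2.07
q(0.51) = 4.26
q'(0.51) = -3.12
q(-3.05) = -9.72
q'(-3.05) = 10.98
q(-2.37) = -3.17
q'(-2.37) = 8.29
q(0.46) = 4.42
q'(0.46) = -2.92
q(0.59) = 4.00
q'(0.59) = -3.44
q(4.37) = -37.28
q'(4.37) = -18.41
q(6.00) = -72.54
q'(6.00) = -24.86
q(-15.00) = -423.66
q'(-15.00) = 58.30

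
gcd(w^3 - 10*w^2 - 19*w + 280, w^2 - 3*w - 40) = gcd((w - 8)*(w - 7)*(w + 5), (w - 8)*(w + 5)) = w^2 - 3*w - 40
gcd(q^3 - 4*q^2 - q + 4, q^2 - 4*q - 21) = 1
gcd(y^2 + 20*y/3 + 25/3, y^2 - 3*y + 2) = 1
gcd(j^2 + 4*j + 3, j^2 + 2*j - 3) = j + 3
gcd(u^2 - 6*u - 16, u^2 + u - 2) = u + 2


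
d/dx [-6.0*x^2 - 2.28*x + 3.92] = -12.0*x - 2.28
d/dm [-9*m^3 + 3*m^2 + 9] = 3*m*(2 - 9*m)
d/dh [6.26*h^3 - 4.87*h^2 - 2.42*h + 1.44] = 18.78*h^2 - 9.74*h - 2.42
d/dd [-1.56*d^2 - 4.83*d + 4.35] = -3.12*d - 4.83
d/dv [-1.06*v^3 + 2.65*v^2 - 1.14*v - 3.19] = -3.18*v^2 + 5.3*v - 1.14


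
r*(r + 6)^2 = r^3 + 12*r^2 + 36*r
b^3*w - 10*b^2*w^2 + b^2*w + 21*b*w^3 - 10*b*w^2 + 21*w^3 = (b - 7*w)*(b - 3*w)*(b*w + w)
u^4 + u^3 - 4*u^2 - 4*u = u*(u - 2)*(u + 1)*(u + 2)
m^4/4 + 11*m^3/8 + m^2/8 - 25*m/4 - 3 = (m/4 + 1)*(m - 2)*(m + 1/2)*(m + 3)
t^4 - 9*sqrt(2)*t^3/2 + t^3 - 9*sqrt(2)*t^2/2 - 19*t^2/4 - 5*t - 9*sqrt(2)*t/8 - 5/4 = (t + 1/2)^2*(t - 5*sqrt(2))*(t + sqrt(2)/2)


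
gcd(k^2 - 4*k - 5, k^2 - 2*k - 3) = k + 1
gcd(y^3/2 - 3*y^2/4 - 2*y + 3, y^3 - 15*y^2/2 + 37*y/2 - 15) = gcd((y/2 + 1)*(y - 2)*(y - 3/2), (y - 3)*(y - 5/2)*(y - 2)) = y - 2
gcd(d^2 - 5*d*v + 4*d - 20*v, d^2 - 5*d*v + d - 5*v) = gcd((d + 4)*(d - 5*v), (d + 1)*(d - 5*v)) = -d + 5*v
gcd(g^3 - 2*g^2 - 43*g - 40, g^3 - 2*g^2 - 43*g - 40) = g^3 - 2*g^2 - 43*g - 40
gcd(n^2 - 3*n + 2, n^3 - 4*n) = n - 2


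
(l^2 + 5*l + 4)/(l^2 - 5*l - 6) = (l + 4)/(l - 6)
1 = 1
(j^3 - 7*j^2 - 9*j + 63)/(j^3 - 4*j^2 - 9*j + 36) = (j - 7)/(j - 4)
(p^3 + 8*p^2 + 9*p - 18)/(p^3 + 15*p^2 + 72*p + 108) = (p - 1)/(p + 6)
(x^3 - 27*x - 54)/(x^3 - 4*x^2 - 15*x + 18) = (x + 3)/(x - 1)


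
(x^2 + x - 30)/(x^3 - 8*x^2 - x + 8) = (x^2 + x - 30)/(x^3 - 8*x^2 - x + 8)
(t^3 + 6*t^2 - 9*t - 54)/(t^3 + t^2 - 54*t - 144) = (t - 3)/(t - 8)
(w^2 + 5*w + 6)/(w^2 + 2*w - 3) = (w + 2)/(w - 1)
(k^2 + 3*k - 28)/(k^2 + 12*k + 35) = (k - 4)/(k + 5)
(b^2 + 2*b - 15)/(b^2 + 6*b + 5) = (b - 3)/(b + 1)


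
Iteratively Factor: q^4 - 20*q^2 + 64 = (q + 2)*(q^3 - 2*q^2 - 16*q + 32) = (q - 2)*(q + 2)*(q^2 - 16) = (q - 4)*(q - 2)*(q + 2)*(q + 4)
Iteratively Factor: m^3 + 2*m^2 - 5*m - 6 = (m + 3)*(m^2 - m - 2) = (m + 1)*(m + 3)*(m - 2)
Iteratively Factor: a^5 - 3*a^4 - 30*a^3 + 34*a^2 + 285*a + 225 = (a - 5)*(a^4 + 2*a^3 - 20*a^2 - 66*a - 45) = (a - 5)*(a + 3)*(a^3 - a^2 - 17*a - 15) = (a - 5)*(a + 3)^2*(a^2 - 4*a - 5) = (a - 5)^2*(a + 3)^2*(a + 1)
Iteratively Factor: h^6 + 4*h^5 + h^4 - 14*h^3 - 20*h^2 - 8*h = (h - 2)*(h^5 + 6*h^4 + 13*h^3 + 12*h^2 + 4*h) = (h - 2)*(h + 1)*(h^4 + 5*h^3 + 8*h^2 + 4*h) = (h - 2)*(h + 1)*(h + 2)*(h^3 + 3*h^2 + 2*h) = (h - 2)*(h + 1)^2*(h + 2)*(h^2 + 2*h) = (h - 2)*(h + 1)^2*(h + 2)^2*(h)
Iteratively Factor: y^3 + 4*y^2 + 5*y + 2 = (y + 1)*(y^2 + 3*y + 2) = (y + 1)^2*(y + 2)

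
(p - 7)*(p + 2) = p^2 - 5*p - 14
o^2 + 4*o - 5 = (o - 1)*(o + 5)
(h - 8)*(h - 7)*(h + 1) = h^3 - 14*h^2 + 41*h + 56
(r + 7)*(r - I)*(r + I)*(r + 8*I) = r^4 + 7*r^3 + 8*I*r^3 + r^2 + 56*I*r^2 + 7*r + 8*I*r + 56*I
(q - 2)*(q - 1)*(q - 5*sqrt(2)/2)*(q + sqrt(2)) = q^4 - 3*q^3 - 3*sqrt(2)*q^3/2 - 3*q^2 + 9*sqrt(2)*q^2/2 - 3*sqrt(2)*q + 15*q - 10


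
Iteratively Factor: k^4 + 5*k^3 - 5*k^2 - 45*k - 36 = (k - 3)*(k^3 + 8*k^2 + 19*k + 12) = (k - 3)*(k + 4)*(k^2 + 4*k + 3) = (k - 3)*(k + 3)*(k + 4)*(k + 1)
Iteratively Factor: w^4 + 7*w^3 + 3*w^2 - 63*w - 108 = (w + 4)*(w^3 + 3*w^2 - 9*w - 27) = (w + 3)*(w + 4)*(w^2 - 9) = (w + 3)^2*(w + 4)*(w - 3)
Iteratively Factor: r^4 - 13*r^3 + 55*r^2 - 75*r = (r - 5)*(r^3 - 8*r^2 + 15*r) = r*(r - 5)*(r^2 - 8*r + 15) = r*(r - 5)*(r - 3)*(r - 5)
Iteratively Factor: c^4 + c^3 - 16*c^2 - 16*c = (c)*(c^3 + c^2 - 16*c - 16) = c*(c + 4)*(c^2 - 3*c - 4) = c*(c - 4)*(c + 4)*(c + 1)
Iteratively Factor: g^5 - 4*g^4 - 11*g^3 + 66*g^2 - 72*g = (g - 2)*(g^4 - 2*g^3 - 15*g^2 + 36*g) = (g - 3)*(g - 2)*(g^3 + g^2 - 12*g) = g*(g - 3)*(g - 2)*(g^2 + g - 12) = g*(g - 3)^2*(g - 2)*(g + 4)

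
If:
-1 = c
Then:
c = -1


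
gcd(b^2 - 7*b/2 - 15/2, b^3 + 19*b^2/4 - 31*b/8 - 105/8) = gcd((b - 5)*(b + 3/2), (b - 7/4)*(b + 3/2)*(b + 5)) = b + 3/2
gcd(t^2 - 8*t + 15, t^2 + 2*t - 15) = t - 3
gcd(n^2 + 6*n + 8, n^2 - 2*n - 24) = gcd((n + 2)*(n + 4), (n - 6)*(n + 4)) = n + 4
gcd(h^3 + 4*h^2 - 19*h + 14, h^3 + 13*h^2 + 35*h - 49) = h^2 + 6*h - 7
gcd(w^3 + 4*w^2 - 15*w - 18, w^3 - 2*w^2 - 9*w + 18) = w - 3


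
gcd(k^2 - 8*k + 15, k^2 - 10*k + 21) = k - 3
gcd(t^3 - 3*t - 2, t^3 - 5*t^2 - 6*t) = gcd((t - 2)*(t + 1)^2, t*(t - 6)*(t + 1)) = t + 1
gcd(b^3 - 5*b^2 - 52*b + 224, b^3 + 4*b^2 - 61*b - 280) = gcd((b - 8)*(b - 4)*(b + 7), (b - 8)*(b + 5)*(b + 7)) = b^2 - b - 56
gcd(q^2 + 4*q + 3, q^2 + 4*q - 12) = 1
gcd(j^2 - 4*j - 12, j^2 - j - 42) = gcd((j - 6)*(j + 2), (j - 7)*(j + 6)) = 1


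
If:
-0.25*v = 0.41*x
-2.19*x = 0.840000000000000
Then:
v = 0.63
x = -0.38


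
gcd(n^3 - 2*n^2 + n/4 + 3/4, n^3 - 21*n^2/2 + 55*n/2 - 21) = n - 3/2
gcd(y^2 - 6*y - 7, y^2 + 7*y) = 1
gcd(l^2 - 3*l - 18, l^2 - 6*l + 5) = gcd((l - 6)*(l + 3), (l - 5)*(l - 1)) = 1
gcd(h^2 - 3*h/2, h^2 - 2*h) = h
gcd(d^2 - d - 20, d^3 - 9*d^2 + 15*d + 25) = d - 5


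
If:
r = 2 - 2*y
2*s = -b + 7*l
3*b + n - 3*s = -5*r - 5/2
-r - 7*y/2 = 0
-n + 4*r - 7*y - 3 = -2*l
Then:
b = 17*s/23 - 2135/138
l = 9*s/23 - 305/138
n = 18*s/23 + 1420/69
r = 14/3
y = -4/3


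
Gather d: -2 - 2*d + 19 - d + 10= 27 - 3*d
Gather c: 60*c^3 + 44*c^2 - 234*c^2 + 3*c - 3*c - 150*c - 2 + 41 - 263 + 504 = 60*c^3 - 190*c^2 - 150*c + 280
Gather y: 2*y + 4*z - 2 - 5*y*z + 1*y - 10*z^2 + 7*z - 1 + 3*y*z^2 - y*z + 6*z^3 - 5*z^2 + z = y*(3*z^2 - 6*z + 3) + 6*z^3 - 15*z^2 + 12*z - 3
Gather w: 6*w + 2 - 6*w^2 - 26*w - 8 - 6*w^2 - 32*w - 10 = -12*w^2 - 52*w - 16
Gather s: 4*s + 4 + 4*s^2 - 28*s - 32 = 4*s^2 - 24*s - 28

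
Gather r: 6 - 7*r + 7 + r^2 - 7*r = r^2 - 14*r + 13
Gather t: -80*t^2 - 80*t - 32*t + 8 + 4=-80*t^2 - 112*t + 12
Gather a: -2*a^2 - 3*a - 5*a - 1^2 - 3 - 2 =-2*a^2 - 8*a - 6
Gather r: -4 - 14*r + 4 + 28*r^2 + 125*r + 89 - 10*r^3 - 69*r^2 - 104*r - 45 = -10*r^3 - 41*r^2 + 7*r + 44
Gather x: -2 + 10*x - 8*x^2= -8*x^2 + 10*x - 2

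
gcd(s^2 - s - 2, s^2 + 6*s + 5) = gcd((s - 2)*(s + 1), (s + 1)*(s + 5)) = s + 1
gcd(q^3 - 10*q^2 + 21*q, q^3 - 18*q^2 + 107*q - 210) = q - 7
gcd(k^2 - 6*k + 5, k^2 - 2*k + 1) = k - 1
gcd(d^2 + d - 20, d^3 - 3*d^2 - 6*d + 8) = d - 4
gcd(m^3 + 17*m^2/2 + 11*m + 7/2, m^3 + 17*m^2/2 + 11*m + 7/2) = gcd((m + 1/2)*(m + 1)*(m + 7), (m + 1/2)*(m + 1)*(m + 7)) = m^3 + 17*m^2/2 + 11*m + 7/2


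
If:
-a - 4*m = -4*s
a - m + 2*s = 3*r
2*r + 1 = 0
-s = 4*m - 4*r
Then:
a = -22/29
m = -21/58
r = -1/2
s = -16/29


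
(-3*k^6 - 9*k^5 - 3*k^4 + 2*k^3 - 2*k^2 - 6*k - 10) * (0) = 0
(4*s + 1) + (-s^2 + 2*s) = -s^2 + 6*s + 1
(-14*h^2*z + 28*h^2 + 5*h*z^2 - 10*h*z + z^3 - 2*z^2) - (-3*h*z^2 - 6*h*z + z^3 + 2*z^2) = -14*h^2*z + 28*h^2 + 8*h*z^2 - 4*h*z - 4*z^2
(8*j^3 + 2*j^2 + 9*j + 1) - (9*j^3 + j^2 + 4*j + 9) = -j^3 + j^2 + 5*j - 8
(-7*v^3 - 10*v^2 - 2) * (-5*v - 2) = 35*v^4 + 64*v^3 + 20*v^2 + 10*v + 4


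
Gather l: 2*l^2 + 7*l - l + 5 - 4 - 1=2*l^2 + 6*l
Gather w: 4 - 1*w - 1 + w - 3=0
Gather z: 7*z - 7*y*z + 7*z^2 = 7*z^2 + z*(7 - 7*y)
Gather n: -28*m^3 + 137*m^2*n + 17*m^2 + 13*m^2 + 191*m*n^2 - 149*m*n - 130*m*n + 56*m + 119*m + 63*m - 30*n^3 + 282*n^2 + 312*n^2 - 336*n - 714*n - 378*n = -28*m^3 + 30*m^2 + 238*m - 30*n^3 + n^2*(191*m + 594) + n*(137*m^2 - 279*m - 1428)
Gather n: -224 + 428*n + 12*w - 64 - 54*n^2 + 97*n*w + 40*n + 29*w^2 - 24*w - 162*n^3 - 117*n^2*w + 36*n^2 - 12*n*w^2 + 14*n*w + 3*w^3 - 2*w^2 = -162*n^3 + n^2*(-117*w - 18) + n*(-12*w^2 + 111*w + 468) + 3*w^3 + 27*w^2 - 12*w - 288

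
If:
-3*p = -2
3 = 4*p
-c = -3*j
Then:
No Solution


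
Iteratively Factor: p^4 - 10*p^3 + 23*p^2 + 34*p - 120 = (p - 4)*(p^3 - 6*p^2 - p + 30) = (p - 4)*(p - 3)*(p^2 - 3*p - 10) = (p - 4)*(p - 3)*(p + 2)*(p - 5)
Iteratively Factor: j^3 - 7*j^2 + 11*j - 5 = (j - 5)*(j^2 - 2*j + 1) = (j - 5)*(j - 1)*(j - 1)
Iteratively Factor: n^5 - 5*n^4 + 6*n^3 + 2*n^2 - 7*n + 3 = (n - 1)*(n^4 - 4*n^3 + 2*n^2 + 4*n - 3) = (n - 3)*(n - 1)*(n^3 - n^2 - n + 1) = (n - 3)*(n - 1)^2*(n^2 - 1) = (n - 3)*(n - 1)^2*(n + 1)*(n - 1)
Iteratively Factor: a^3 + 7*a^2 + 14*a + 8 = (a + 1)*(a^2 + 6*a + 8) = (a + 1)*(a + 2)*(a + 4)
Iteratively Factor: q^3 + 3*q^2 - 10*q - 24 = (q + 2)*(q^2 + q - 12) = (q - 3)*(q + 2)*(q + 4)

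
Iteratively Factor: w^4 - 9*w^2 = (w + 3)*(w^3 - 3*w^2) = w*(w + 3)*(w^2 - 3*w) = w*(w - 3)*(w + 3)*(w)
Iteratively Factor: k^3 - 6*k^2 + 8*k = (k - 2)*(k^2 - 4*k) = (k - 4)*(k - 2)*(k)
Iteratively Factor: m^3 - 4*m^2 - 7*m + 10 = (m - 1)*(m^2 - 3*m - 10) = (m - 5)*(m - 1)*(m + 2)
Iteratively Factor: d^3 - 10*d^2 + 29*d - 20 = (d - 5)*(d^2 - 5*d + 4) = (d - 5)*(d - 4)*(d - 1)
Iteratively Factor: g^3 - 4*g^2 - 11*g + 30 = (g - 2)*(g^2 - 2*g - 15) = (g - 2)*(g + 3)*(g - 5)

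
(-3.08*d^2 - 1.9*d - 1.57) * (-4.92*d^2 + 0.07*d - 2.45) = 15.1536*d^4 + 9.1324*d^3 + 15.1374*d^2 + 4.5451*d + 3.8465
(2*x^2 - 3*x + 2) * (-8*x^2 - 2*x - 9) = -16*x^4 + 20*x^3 - 28*x^2 + 23*x - 18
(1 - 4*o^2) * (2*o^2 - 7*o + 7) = -8*o^4 + 28*o^3 - 26*o^2 - 7*o + 7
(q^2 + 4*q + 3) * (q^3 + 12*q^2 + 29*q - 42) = q^5 + 16*q^4 + 80*q^3 + 110*q^2 - 81*q - 126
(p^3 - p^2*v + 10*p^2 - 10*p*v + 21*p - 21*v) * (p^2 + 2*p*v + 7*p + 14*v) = p^5 + p^4*v + 17*p^4 - 2*p^3*v^2 + 17*p^3*v + 91*p^3 - 34*p^2*v^2 + 91*p^2*v + 147*p^2 - 182*p*v^2 + 147*p*v - 294*v^2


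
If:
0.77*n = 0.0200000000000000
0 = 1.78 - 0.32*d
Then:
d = 5.56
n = 0.03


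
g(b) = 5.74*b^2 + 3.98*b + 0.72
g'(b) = 11.48*b + 3.98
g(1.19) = 13.58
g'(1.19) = 17.64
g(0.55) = 4.65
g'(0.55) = 10.29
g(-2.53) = 27.39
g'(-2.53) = -25.06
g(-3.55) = 58.93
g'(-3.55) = -36.77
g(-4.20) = 85.26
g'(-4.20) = -44.24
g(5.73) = 211.99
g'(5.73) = 69.76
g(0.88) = 8.67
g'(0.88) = 14.08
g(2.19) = 36.97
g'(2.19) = 29.12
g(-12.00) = 779.52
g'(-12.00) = -133.78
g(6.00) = 231.24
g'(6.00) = 72.86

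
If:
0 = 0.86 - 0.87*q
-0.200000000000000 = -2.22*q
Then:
No Solution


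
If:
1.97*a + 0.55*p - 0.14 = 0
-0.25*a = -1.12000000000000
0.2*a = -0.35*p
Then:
No Solution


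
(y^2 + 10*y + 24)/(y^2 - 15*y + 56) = (y^2 + 10*y + 24)/(y^2 - 15*y + 56)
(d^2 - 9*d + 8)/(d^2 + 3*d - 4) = (d - 8)/(d + 4)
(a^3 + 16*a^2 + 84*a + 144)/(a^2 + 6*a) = a + 10 + 24/a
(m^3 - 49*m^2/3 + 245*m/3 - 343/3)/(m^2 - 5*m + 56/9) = 3*(m^2 - 14*m + 49)/(3*m - 8)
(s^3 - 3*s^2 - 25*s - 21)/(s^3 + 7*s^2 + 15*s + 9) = (s - 7)/(s + 3)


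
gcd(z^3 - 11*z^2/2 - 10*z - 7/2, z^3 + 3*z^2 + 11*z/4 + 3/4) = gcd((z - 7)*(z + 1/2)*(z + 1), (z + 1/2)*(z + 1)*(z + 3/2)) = z^2 + 3*z/2 + 1/2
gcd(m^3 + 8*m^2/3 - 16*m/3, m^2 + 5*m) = m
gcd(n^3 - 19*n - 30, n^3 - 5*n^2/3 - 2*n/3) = 1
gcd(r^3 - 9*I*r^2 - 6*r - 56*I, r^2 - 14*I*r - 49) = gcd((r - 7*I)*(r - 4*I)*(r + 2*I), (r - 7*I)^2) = r - 7*I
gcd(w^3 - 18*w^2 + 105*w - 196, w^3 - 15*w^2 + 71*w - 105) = w - 7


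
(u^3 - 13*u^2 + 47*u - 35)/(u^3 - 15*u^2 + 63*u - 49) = (u - 5)/(u - 7)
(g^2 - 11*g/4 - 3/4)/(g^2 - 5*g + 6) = (g + 1/4)/(g - 2)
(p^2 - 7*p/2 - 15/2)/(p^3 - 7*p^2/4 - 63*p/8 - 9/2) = 4*(p - 5)/(4*p^2 - 13*p - 12)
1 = 1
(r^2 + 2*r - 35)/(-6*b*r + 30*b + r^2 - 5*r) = (r + 7)/(-6*b + r)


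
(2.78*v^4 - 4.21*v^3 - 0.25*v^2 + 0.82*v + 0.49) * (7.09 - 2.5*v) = -6.95*v^5 + 30.2352*v^4 - 29.2239*v^3 - 3.8225*v^2 + 4.5888*v + 3.4741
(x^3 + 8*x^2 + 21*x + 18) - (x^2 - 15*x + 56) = x^3 + 7*x^2 + 36*x - 38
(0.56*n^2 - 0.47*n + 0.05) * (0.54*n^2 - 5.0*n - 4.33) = 0.3024*n^4 - 3.0538*n^3 - 0.0478000000000005*n^2 + 1.7851*n - 0.2165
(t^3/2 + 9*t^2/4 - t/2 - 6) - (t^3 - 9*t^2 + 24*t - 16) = -t^3/2 + 45*t^2/4 - 49*t/2 + 10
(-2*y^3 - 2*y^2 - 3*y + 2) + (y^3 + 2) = -y^3 - 2*y^2 - 3*y + 4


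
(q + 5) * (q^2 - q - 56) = q^3 + 4*q^2 - 61*q - 280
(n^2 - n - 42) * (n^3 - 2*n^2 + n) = n^5 - 3*n^4 - 39*n^3 + 83*n^2 - 42*n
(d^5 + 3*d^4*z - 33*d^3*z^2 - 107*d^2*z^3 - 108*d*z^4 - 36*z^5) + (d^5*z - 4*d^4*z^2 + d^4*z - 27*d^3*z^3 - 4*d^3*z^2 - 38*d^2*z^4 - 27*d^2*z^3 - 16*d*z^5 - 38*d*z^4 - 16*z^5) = d^5*z + d^5 - 4*d^4*z^2 + 4*d^4*z - 27*d^3*z^3 - 37*d^3*z^2 - 38*d^2*z^4 - 134*d^2*z^3 - 16*d*z^5 - 146*d*z^4 - 52*z^5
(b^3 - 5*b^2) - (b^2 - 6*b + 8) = b^3 - 6*b^2 + 6*b - 8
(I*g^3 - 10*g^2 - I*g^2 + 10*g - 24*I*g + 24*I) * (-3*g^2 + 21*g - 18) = -3*I*g^5 + 30*g^4 + 24*I*g^4 - 240*g^3 + 33*I*g^3 + 390*g^2 - 558*I*g^2 - 180*g + 936*I*g - 432*I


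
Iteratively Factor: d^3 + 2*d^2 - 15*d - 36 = (d + 3)*(d^2 - d - 12) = (d + 3)^2*(d - 4)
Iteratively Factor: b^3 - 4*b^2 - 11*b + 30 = (b - 2)*(b^2 - 2*b - 15) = (b - 5)*(b - 2)*(b + 3)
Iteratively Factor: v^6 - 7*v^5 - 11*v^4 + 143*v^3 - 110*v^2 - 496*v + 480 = (v - 5)*(v^5 - 2*v^4 - 21*v^3 + 38*v^2 + 80*v - 96) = (v - 5)*(v - 4)*(v^4 + 2*v^3 - 13*v^2 - 14*v + 24) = (v - 5)*(v - 4)*(v + 2)*(v^3 - 13*v + 12) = (v - 5)*(v - 4)*(v + 2)*(v + 4)*(v^2 - 4*v + 3) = (v - 5)*(v - 4)*(v - 3)*(v + 2)*(v + 4)*(v - 1)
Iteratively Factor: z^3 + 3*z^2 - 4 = (z + 2)*(z^2 + z - 2) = (z - 1)*(z + 2)*(z + 2)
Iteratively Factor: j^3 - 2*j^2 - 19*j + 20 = (j + 4)*(j^2 - 6*j + 5) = (j - 1)*(j + 4)*(j - 5)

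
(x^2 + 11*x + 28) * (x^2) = x^4 + 11*x^3 + 28*x^2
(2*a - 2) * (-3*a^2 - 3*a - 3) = 6 - 6*a^3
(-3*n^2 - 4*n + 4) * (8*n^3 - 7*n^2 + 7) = -24*n^5 - 11*n^4 + 60*n^3 - 49*n^2 - 28*n + 28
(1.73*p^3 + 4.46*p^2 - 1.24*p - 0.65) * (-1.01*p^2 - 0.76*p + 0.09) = -1.7473*p^5 - 5.8194*p^4 - 1.9815*p^3 + 2.0003*p^2 + 0.3824*p - 0.0585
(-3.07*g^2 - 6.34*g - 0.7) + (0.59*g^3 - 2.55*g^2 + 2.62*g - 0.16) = 0.59*g^3 - 5.62*g^2 - 3.72*g - 0.86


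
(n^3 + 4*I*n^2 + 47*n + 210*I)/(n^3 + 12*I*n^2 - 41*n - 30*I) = (n - 7*I)/(n + I)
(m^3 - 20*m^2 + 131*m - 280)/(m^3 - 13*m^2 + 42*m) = (m^2 - 13*m + 40)/(m*(m - 6))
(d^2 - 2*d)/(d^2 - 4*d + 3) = d*(d - 2)/(d^2 - 4*d + 3)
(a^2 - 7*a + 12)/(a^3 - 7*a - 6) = (a - 4)/(a^2 + 3*a + 2)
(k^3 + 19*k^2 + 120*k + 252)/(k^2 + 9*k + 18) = (k^2 + 13*k + 42)/(k + 3)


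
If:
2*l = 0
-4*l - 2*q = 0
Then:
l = 0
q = 0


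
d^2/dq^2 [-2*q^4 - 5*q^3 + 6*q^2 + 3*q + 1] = -24*q^2 - 30*q + 12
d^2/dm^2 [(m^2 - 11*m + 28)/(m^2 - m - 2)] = 20*(-m^3 + 9*m^2 - 15*m + 11)/(m^6 - 3*m^5 - 3*m^4 + 11*m^3 + 6*m^2 - 12*m - 8)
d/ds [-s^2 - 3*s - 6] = -2*s - 3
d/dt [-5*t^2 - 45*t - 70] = -10*t - 45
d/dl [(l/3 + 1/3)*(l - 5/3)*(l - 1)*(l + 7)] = 4*l^3/3 + 16*l^2/3 - 76*l/9 - 16/9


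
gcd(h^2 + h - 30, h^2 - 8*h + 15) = h - 5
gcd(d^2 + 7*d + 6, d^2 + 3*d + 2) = d + 1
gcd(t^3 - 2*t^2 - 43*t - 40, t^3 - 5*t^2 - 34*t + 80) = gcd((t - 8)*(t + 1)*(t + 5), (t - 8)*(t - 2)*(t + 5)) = t^2 - 3*t - 40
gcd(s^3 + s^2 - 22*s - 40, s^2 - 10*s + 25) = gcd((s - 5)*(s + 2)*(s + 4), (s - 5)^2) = s - 5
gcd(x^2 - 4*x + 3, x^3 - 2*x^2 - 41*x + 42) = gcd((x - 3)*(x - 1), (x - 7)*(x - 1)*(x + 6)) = x - 1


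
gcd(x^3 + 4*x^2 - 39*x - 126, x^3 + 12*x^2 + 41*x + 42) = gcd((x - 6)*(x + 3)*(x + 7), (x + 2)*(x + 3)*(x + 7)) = x^2 + 10*x + 21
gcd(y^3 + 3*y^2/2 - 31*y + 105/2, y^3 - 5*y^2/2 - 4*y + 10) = y - 5/2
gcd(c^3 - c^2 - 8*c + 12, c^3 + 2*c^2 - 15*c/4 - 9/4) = c + 3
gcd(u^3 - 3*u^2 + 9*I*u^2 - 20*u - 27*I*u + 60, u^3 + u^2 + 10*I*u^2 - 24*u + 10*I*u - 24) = u + 4*I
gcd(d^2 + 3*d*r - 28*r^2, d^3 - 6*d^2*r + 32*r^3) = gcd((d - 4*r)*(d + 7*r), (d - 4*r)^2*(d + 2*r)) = -d + 4*r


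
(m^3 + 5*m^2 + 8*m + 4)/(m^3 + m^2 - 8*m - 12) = (m + 1)/(m - 3)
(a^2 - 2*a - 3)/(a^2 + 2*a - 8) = (a^2 - 2*a - 3)/(a^2 + 2*a - 8)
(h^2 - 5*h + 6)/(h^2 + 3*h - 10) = (h - 3)/(h + 5)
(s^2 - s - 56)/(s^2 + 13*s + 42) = (s - 8)/(s + 6)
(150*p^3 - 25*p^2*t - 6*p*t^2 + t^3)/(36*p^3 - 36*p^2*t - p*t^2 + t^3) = (25*p^2 - t^2)/(6*p^2 - 5*p*t - t^2)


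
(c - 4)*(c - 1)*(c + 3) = c^3 - 2*c^2 - 11*c + 12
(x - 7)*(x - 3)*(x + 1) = x^3 - 9*x^2 + 11*x + 21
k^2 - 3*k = k*(k - 3)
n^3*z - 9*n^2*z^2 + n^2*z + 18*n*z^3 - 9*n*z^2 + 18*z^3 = (n - 6*z)*(n - 3*z)*(n*z + z)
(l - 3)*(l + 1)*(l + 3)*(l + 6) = l^4 + 7*l^3 - 3*l^2 - 63*l - 54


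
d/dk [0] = 0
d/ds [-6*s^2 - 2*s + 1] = -12*s - 2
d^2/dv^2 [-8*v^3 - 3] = -48*v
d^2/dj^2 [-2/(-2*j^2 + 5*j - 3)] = 4*(-4*j^2 + 10*j + (4*j - 5)^2 - 6)/(2*j^2 - 5*j + 3)^3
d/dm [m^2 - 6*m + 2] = 2*m - 6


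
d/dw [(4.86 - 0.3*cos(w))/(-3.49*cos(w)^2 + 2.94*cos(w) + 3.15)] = (1.047*cos(w)^2 - 33.9228*cos(w) + 15.2334)*sin(w)/(12.1801*cos(w)^4 - 20.5212*cos(w)^3 - 13.3434*cos(w)^2 + 18.522*cos(w) + 9.9225)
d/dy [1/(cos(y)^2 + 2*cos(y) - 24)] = 2*(cos(y) + 1)*sin(y)/(cos(y)^2 + 2*cos(y) - 24)^2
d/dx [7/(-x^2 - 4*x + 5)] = 14*(x + 2)/(x^2 + 4*x - 5)^2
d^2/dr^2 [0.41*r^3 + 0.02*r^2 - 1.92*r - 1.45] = 2.46*r + 0.04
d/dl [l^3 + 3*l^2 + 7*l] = 3*l^2 + 6*l + 7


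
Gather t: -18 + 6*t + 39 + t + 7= 7*t + 28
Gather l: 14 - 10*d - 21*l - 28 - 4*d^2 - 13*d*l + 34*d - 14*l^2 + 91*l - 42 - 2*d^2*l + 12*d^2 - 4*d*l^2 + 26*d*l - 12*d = 8*d^2 + 12*d + l^2*(-4*d - 14) + l*(-2*d^2 + 13*d + 70) - 56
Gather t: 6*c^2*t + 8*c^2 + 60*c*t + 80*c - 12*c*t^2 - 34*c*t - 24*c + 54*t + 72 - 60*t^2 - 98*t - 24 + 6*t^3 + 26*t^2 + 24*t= 8*c^2 + 56*c + 6*t^3 + t^2*(-12*c - 34) + t*(6*c^2 + 26*c - 20) + 48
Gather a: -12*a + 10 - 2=8 - 12*a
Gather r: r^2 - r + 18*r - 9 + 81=r^2 + 17*r + 72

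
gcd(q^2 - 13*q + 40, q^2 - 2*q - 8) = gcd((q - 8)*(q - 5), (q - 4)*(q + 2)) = 1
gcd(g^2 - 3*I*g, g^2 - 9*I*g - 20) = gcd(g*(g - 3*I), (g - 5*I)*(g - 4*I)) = 1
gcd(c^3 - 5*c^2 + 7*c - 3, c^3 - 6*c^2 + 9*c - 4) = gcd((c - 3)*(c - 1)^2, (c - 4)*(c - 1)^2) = c^2 - 2*c + 1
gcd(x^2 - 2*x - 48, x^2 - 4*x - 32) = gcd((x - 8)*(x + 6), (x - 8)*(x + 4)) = x - 8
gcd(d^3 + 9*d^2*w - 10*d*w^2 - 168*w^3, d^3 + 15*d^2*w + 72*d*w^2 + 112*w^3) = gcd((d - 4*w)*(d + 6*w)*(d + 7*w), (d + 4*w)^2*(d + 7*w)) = d + 7*w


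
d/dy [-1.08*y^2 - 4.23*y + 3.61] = -2.16*y - 4.23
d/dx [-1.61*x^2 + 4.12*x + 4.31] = 4.12 - 3.22*x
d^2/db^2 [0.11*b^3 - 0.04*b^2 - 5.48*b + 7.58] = 0.66*b - 0.08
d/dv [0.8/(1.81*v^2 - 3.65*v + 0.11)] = (2.92 - 2.896*v)/(1.81*v^2 - 3.65*v + 0.11)^2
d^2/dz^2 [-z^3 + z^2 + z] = 2 - 6*z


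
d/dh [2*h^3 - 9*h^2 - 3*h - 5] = 6*h^2 - 18*h - 3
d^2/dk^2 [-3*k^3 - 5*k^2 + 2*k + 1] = -18*k - 10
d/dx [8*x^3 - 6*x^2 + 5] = 12*x*(2*x - 1)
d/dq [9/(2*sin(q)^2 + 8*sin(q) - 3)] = -36*(sin(q) + 2)*cos(q)/(-8*sin(q) + cos(2*q) + 2)^2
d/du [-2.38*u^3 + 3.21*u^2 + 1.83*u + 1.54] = -7.14*u^2 + 6.42*u + 1.83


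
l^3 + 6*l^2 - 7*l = l*(l - 1)*(l + 7)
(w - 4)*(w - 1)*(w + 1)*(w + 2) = w^4 - 2*w^3 - 9*w^2 + 2*w + 8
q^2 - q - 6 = (q - 3)*(q + 2)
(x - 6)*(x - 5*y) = x^2 - 5*x*y - 6*x + 30*y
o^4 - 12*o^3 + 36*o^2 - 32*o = o*(o - 8)*(o - 2)^2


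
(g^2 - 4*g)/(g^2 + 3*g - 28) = g/(g + 7)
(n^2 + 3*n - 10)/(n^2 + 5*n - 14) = (n + 5)/(n + 7)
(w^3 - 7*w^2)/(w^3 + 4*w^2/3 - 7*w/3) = 3*w*(w - 7)/(3*w^2 + 4*w - 7)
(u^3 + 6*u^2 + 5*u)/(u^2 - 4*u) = (u^2 + 6*u + 5)/(u - 4)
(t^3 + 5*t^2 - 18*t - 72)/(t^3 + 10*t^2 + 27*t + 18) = (t - 4)/(t + 1)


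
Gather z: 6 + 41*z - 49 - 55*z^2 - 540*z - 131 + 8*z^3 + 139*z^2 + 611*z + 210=8*z^3 + 84*z^2 + 112*z + 36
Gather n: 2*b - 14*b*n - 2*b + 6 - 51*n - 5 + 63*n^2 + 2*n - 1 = 63*n^2 + n*(-14*b - 49)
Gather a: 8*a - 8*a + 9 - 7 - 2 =0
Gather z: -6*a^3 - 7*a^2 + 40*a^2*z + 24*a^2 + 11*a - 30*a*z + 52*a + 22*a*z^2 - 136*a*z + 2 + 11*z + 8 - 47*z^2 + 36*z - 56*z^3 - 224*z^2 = -6*a^3 + 17*a^2 + 63*a - 56*z^3 + z^2*(22*a - 271) + z*(40*a^2 - 166*a + 47) + 10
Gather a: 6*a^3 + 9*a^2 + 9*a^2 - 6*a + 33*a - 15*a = 6*a^3 + 18*a^2 + 12*a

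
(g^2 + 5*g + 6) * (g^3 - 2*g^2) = g^5 + 3*g^4 - 4*g^3 - 12*g^2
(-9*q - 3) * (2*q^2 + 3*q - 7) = -18*q^3 - 33*q^2 + 54*q + 21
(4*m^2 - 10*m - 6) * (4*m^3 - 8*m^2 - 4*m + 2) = 16*m^5 - 72*m^4 + 40*m^3 + 96*m^2 + 4*m - 12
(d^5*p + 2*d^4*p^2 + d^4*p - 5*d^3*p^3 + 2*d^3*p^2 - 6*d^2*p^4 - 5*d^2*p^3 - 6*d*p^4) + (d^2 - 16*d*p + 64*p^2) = d^5*p + 2*d^4*p^2 + d^4*p - 5*d^3*p^3 + 2*d^3*p^2 - 6*d^2*p^4 - 5*d^2*p^3 + d^2 - 6*d*p^4 - 16*d*p + 64*p^2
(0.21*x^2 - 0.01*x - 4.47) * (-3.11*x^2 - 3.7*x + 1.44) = -0.6531*x^4 - 0.7459*x^3 + 14.2411*x^2 + 16.5246*x - 6.4368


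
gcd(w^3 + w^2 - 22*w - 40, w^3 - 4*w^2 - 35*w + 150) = w - 5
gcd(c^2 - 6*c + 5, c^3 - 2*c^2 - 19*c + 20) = c^2 - 6*c + 5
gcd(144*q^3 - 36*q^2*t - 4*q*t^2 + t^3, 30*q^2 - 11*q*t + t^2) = 6*q - t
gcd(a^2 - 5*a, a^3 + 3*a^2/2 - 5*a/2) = a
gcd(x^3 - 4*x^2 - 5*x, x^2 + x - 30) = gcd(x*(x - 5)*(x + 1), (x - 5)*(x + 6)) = x - 5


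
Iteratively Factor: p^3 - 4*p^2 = (p)*(p^2 - 4*p) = p^2*(p - 4)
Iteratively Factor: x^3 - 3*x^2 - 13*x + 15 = (x + 3)*(x^2 - 6*x + 5) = (x - 5)*(x + 3)*(x - 1)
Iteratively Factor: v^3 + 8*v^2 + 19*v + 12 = (v + 1)*(v^2 + 7*v + 12) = (v + 1)*(v + 4)*(v + 3)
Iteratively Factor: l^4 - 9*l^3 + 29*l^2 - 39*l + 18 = (l - 3)*(l^3 - 6*l^2 + 11*l - 6) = (l - 3)^2*(l^2 - 3*l + 2) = (l - 3)^2*(l - 2)*(l - 1)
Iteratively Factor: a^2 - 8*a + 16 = (a - 4)*(a - 4)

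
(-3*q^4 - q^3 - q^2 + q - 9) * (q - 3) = -3*q^5 + 8*q^4 + 2*q^3 + 4*q^2 - 12*q + 27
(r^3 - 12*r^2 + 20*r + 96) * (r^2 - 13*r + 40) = r^5 - 25*r^4 + 216*r^3 - 644*r^2 - 448*r + 3840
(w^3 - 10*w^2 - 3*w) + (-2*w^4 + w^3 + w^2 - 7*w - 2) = -2*w^4 + 2*w^3 - 9*w^2 - 10*w - 2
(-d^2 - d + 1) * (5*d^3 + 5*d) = -5*d^5 - 5*d^4 - 5*d^2 + 5*d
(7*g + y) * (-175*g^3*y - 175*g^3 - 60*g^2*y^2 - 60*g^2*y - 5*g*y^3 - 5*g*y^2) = -1225*g^4*y - 1225*g^4 - 595*g^3*y^2 - 595*g^3*y - 95*g^2*y^3 - 95*g^2*y^2 - 5*g*y^4 - 5*g*y^3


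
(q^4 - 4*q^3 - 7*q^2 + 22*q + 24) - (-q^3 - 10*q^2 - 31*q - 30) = q^4 - 3*q^3 + 3*q^2 + 53*q + 54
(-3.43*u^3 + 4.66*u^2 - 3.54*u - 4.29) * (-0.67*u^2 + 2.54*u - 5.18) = 2.2981*u^5 - 11.8344*u^4 + 31.9756*u^3 - 30.2561*u^2 + 7.4406*u + 22.2222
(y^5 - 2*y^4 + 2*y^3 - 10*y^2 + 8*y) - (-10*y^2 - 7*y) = y^5 - 2*y^4 + 2*y^3 + 15*y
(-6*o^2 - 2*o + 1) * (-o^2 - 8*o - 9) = 6*o^4 + 50*o^3 + 69*o^2 + 10*o - 9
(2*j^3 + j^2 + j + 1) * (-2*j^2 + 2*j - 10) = -4*j^5 + 2*j^4 - 20*j^3 - 10*j^2 - 8*j - 10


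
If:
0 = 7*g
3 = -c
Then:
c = -3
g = 0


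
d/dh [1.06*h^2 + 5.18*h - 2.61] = 2.12*h + 5.18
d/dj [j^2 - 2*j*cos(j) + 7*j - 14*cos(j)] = 2*j*sin(j) + 2*j + 14*sin(j) - 2*cos(j) + 7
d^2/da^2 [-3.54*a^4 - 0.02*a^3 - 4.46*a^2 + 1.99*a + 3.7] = -42.48*a^2 - 0.12*a - 8.92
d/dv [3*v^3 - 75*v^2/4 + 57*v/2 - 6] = 9*v^2 - 75*v/2 + 57/2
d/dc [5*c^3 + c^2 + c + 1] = 15*c^2 + 2*c + 1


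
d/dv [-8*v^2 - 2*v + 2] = -16*v - 2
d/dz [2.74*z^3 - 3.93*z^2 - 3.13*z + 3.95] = 8.22*z^2 - 7.86*z - 3.13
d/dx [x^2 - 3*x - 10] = 2*x - 3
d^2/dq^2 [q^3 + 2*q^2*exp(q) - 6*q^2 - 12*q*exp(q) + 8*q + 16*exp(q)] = 2*q^2*exp(q) - 4*q*exp(q) + 6*q - 4*exp(q) - 12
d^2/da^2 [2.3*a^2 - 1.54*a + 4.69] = 4.60000000000000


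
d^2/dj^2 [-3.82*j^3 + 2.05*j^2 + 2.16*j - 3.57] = 4.1 - 22.92*j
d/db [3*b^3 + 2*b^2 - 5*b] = 9*b^2 + 4*b - 5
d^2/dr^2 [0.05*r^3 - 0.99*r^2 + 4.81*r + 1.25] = 0.3*r - 1.98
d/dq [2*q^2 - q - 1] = 4*q - 1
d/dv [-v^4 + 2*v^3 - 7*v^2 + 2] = 2*v*(-2*v^2 + 3*v - 7)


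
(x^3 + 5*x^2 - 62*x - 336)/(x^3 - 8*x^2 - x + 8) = (x^2 + 13*x + 42)/(x^2 - 1)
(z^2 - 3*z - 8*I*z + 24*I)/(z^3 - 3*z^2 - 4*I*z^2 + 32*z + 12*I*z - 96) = 1/(z + 4*I)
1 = 1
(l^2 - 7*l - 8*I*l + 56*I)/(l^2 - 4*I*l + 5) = (l^2 - 7*l - 8*I*l + 56*I)/(l^2 - 4*I*l + 5)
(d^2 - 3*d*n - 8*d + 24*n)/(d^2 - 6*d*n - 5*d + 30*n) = (d^2 - 3*d*n - 8*d + 24*n)/(d^2 - 6*d*n - 5*d + 30*n)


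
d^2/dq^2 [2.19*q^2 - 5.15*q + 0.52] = 4.38000000000000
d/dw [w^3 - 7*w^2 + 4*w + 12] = 3*w^2 - 14*w + 4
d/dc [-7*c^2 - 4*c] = -14*c - 4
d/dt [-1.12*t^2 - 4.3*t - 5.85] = -2.24*t - 4.3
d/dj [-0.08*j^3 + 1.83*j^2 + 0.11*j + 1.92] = -0.24*j^2 + 3.66*j + 0.11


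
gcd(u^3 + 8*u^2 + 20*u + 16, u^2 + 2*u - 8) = u + 4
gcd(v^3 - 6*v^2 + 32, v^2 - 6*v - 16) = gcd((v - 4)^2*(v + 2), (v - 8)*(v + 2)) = v + 2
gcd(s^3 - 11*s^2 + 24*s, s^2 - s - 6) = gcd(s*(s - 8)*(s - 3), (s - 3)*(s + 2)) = s - 3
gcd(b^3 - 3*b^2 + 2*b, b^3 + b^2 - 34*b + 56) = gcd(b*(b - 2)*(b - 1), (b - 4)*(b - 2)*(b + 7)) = b - 2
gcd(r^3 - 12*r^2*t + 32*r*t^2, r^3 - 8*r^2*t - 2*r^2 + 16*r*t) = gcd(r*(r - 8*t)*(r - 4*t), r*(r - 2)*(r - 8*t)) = r^2 - 8*r*t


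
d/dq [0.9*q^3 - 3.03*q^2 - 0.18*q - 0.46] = 2.7*q^2 - 6.06*q - 0.18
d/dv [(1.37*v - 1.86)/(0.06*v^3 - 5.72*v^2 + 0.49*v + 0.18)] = (-0.1644*v^3 + 8.1712*v^2 - 21.2784*v + 1.158)/(0.0036*v^6 - 0.6864*v^5 + 32.7772*v^4 - 5.584*v^3 - 1.8191*v^2 + 0.1764*v + 0.0324)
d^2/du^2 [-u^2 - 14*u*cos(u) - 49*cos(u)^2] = 14*u*cos(u) - 196*sin(u)^2 + 28*sin(u) + 96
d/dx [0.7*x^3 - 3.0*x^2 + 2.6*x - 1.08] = 2.1*x^2 - 6.0*x + 2.6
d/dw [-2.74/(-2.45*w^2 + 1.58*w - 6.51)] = (4.3292 - 13.426*w)/(2.45*w^2 - 1.58*w + 6.51)^2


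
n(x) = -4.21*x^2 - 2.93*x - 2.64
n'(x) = -8.42*x - 2.93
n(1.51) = -16.66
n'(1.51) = -15.64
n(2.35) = -32.78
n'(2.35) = -22.72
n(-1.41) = -6.88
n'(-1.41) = 8.94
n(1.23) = -12.61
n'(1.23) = -13.29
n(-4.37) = -70.23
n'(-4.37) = 33.87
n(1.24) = -12.75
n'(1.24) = -13.37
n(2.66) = -40.22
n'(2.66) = -25.33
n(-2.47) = -21.09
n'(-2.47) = 17.87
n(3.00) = -49.32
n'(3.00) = -28.19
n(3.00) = -49.32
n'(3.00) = -28.19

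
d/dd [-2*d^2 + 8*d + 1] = 8 - 4*d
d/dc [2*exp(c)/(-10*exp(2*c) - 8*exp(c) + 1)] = (20*exp(2*c) + 2)*exp(c)/(100*exp(4*c) + 160*exp(3*c) + 44*exp(2*c) - 16*exp(c) + 1)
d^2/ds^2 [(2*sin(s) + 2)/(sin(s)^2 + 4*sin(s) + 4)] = 2*(-sin(s)^3 + 4*sin(s)^2 + 2*sin(s) - 2)/(sin(s) + 2)^4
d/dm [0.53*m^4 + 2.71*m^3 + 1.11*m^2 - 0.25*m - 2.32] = 2.12*m^3 + 8.13*m^2 + 2.22*m - 0.25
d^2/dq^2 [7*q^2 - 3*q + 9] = 14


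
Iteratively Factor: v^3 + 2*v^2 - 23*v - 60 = (v + 3)*(v^2 - v - 20) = (v + 3)*(v + 4)*(v - 5)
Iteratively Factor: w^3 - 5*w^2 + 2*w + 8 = (w - 4)*(w^2 - w - 2) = (w - 4)*(w - 2)*(w + 1)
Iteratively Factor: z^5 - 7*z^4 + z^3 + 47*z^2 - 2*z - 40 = (z + 1)*(z^4 - 8*z^3 + 9*z^2 + 38*z - 40) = (z - 4)*(z + 1)*(z^3 - 4*z^2 - 7*z + 10) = (z - 5)*(z - 4)*(z + 1)*(z^2 + z - 2) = (z - 5)*(z - 4)*(z + 1)*(z + 2)*(z - 1)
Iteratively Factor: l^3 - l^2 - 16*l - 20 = (l + 2)*(l^2 - 3*l - 10) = (l - 5)*(l + 2)*(l + 2)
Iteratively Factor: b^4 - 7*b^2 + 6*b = (b - 1)*(b^3 + b^2 - 6*b) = (b - 2)*(b - 1)*(b^2 + 3*b) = b*(b - 2)*(b - 1)*(b + 3)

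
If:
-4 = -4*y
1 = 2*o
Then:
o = 1/2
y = 1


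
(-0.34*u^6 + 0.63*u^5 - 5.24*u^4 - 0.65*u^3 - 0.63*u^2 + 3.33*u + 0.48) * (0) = 0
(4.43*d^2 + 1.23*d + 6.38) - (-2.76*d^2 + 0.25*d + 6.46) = 7.19*d^2 + 0.98*d - 0.0800000000000001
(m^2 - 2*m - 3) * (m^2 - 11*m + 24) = m^4 - 13*m^3 + 43*m^2 - 15*m - 72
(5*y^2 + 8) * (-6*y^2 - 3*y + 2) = -30*y^4 - 15*y^3 - 38*y^2 - 24*y + 16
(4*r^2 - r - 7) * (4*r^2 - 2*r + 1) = 16*r^4 - 12*r^3 - 22*r^2 + 13*r - 7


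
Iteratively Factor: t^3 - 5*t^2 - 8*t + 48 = (t - 4)*(t^2 - t - 12) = (t - 4)*(t + 3)*(t - 4)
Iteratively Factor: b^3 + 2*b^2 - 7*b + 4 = (b - 1)*(b^2 + 3*b - 4) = (b - 1)^2*(b + 4)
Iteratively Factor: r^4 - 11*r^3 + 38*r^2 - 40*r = (r)*(r^3 - 11*r^2 + 38*r - 40) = r*(r - 4)*(r^2 - 7*r + 10) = r*(r - 4)*(r - 2)*(r - 5)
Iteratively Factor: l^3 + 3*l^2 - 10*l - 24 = (l + 4)*(l^2 - l - 6) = (l + 2)*(l + 4)*(l - 3)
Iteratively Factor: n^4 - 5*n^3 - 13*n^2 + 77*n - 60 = (n - 1)*(n^3 - 4*n^2 - 17*n + 60) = (n - 1)*(n + 4)*(n^2 - 8*n + 15) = (n - 3)*(n - 1)*(n + 4)*(n - 5)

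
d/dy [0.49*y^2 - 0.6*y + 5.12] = 0.98*y - 0.6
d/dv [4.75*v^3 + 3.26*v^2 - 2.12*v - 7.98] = 14.25*v^2 + 6.52*v - 2.12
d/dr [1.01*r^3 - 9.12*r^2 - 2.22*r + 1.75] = 3.03*r^2 - 18.24*r - 2.22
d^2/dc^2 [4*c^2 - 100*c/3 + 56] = 8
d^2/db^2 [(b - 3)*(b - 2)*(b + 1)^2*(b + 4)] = 20*b^3 + 12*b^2 - 90*b - 10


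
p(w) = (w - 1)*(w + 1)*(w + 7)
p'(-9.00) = 116.00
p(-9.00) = -160.00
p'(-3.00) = -16.00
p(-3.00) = 32.00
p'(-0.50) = -7.25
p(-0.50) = -4.88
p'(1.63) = 29.79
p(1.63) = 14.30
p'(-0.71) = -9.43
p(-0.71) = -3.12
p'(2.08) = 41.10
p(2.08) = 30.20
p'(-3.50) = -13.25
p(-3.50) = 39.38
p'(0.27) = 3.00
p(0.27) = -6.74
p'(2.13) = 42.43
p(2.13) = 32.29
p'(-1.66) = -15.97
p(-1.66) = 9.37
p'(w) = (w - 1)*(w + 1) + (w - 1)*(w + 7) + (w + 1)*(w + 7)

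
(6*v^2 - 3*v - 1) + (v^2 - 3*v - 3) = 7*v^2 - 6*v - 4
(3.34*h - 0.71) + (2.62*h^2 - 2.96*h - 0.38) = 2.62*h^2 + 0.38*h - 1.09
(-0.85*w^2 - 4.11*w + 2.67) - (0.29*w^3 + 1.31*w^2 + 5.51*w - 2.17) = -0.29*w^3 - 2.16*w^2 - 9.62*w + 4.84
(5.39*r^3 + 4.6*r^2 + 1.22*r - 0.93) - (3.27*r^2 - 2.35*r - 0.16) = 5.39*r^3 + 1.33*r^2 + 3.57*r - 0.77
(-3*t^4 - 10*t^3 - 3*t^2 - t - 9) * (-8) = 24*t^4 + 80*t^3 + 24*t^2 + 8*t + 72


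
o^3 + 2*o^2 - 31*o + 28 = (o - 4)*(o - 1)*(o + 7)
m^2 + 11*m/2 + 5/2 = (m + 1/2)*(m + 5)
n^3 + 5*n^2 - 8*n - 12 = (n - 2)*(n + 1)*(n + 6)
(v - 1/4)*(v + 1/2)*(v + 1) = v^3 + 5*v^2/4 + v/8 - 1/8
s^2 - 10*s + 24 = (s - 6)*(s - 4)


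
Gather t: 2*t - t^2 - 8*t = -t^2 - 6*t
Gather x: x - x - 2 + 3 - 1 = 0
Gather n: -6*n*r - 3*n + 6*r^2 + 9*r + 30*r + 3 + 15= n*(-6*r - 3) + 6*r^2 + 39*r + 18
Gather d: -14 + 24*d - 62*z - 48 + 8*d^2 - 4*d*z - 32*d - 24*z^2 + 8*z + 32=8*d^2 + d*(-4*z - 8) - 24*z^2 - 54*z - 30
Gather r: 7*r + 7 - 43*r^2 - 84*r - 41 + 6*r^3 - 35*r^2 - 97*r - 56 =6*r^3 - 78*r^2 - 174*r - 90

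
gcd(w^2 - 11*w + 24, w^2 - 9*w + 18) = w - 3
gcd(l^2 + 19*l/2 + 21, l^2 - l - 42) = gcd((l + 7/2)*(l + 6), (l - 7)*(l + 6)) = l + 6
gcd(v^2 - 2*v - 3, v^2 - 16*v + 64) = 1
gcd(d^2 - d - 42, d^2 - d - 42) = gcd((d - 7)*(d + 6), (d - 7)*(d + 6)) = d^2 - d - 42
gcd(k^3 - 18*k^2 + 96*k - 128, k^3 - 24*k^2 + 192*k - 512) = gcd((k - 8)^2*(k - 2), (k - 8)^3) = k^2 - 16*k + 64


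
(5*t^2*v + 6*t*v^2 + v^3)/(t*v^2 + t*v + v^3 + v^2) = (5*t + v)/(v + 1)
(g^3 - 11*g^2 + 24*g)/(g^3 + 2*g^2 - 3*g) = (g^2 - 11*g + 24)/(g^2 + 2*g - 3)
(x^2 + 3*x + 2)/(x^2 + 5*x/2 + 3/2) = 2*(x + 2)/(2*x + 3)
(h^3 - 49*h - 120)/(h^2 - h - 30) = (h^2 - 5*h - 24)/(h - 6)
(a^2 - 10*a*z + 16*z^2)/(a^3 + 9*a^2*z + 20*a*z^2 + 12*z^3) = (a^2 - 10*a*z + 16*z^2)/(a^3 + 9*a^2*z + 20*a*z^2 + 12*z^3)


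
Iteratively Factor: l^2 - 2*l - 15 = (l + 3)*(l - 5)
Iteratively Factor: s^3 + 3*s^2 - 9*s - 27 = (s + 3)*(s^2 - 9) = (s - 3)*(s + 3)*(s + 3)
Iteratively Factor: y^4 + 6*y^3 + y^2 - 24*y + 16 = (y - 1)*(y^3 + 7*y^2 + 8*y - 16) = (y - 1)*(y + 4)*(y^2 + 3*y - 4) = (y - 1)*(y + 4)^2*(y - 1)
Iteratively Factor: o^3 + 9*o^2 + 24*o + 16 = (o + 4)*(o^2 + 5*o + 4) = (o + 4)^2*(o + 1)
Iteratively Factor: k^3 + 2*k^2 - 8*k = (k - 2)*(k^2 + 4*k) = k*(k - 2)*(k + 4)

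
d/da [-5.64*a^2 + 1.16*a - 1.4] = 1.16 - 11.28*a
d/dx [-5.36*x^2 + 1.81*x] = 1.81 - 10.72*x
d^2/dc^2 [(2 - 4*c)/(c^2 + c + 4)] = 4*(-(2*c - 1)*(2*c + 1)^2 + (6*c + 1)*(c^2 + c + 4))/(c^2 + c + 4)^3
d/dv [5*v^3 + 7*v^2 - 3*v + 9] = 15*v^2 + 14*v - 3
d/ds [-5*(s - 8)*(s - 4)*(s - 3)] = -15*s^2 + 150*s - 340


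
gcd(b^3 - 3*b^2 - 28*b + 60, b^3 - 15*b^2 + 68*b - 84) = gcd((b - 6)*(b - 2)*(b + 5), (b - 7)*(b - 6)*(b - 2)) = b^2 - 8*b + 12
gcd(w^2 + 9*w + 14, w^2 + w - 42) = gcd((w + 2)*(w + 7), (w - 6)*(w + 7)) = w + 7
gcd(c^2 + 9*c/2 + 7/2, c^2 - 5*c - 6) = c + 1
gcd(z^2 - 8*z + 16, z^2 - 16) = z - 4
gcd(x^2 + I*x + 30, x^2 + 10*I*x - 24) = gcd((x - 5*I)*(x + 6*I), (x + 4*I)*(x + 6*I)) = x + 6*I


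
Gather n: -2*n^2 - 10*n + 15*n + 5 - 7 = -2*n^2 + 5*n - 2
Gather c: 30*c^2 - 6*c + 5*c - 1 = 30*c^2 - c - 1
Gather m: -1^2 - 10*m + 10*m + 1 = 0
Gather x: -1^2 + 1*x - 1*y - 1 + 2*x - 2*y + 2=3*x - 3*y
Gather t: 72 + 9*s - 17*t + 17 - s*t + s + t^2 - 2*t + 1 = 10*s + t^2 + t*(-s - 19) + 90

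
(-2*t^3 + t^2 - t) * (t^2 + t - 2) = -2*t^5 - t^4 + 4*t^3 - 3*t^2 + 2*t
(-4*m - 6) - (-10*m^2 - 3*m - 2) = 10*m^2 - m - 4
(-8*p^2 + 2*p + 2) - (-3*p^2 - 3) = -5*p^2 + 2*p + 5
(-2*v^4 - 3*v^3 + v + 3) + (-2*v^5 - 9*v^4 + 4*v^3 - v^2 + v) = -2*v^5 - 11*v^4 + v^3 - v^2 + 2*v + 3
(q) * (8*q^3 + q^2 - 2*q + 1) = 8*q^4 + q^3 - 2*q^2 + q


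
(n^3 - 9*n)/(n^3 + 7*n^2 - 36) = n*(n - 3)/(n^2 + 4*n - 12)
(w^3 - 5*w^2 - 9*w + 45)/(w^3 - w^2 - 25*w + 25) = (w^2 - 9)/(w^2 + 4*w - 5)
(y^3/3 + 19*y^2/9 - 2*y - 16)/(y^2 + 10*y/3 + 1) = (3*y^2 + 10*y - 48)/(3*(3*y + 1))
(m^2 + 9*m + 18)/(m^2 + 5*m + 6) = (m + 6)/(m + 2)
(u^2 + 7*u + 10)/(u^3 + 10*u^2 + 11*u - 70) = (u + 2)/(u^2 + 5*u - 14)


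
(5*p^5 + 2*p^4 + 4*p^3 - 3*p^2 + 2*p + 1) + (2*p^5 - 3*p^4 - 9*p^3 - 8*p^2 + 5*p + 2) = 7*p^5 - p^4 - 5*p^3 - 11*p^2 + 7*p + 3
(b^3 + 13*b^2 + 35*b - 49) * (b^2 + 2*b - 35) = b^5 + 15*b^4 + 26*b^3 - 434*b^2 - 1323*b + 1715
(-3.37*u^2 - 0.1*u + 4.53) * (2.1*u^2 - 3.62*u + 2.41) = -7.077*u^4 + 11.9894*u^3 + 1.7533*u^2 - 16.6396*u + 10.9173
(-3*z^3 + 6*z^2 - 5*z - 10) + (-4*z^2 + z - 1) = -3*z^3 + 2*z^2 - 4*z - 11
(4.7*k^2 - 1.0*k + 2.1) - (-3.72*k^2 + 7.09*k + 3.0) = 8.42*k^2 - 8.09*k - 0.9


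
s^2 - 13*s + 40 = (s - 8)*(s - 5)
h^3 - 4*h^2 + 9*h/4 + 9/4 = (h - 3)*(h - 3/2)*(h + 1/2)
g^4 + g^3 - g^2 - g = g*(g - 1)*(g + 1)^2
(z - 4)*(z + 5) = z^2 + z - 20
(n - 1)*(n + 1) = n^2 - 1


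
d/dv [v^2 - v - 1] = 2*v - 1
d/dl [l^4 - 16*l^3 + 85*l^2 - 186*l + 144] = 4*l^3 - 48*l^2 + 170*l - 186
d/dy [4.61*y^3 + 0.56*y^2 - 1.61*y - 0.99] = 13.83*y^2 + 1.12*y - 1.61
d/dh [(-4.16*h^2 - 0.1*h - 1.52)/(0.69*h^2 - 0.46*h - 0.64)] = (1.9826*h^2 + 7.4224*h - 0.6352)/(0.4761*h^4 - 0.6348*h^3 - 0.6716*h^2 + 0.5888*h + 0.4096)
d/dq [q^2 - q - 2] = 2*q - 1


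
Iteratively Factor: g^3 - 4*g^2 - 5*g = (g - 5)*(g^2 + g) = (g - 5)*(g + 1)*(g)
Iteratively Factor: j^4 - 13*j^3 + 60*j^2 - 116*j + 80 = (j - 2)*(j^3 - 11*j^2 + 38*j - 40) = (j - 5)*(j - 2)*(j^2 - 6*j + 8) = (j - 5)*(j - 4)*(j - 2)*(j - 2)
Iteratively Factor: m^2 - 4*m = (m)*(m - 4)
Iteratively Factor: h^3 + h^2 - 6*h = (h - 2)*(h^2 + 3*h) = h*(h - 2)*(h + 3)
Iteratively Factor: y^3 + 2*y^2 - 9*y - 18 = (y + 2)*(y^2 - 9) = (y - 3)*(y + 2)*(y + 3)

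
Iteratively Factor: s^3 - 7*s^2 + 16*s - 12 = (s - 3)*(s^2 - 4*s + 4) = (s - 3)*(s - 2)*(s - 2)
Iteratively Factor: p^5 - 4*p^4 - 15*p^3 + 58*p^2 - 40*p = (p - 5)*(p^4 + p^3 - 10*p^2 + 8*p) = (p - 5)*(p - 2)*(p^3 + 3*p^2 - 4*p) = p*(p - 5)*(p - 2)*(p^2 + 3*p - 4) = p*(p - 5)*(p - 2)*(p - 1)*(p + 4)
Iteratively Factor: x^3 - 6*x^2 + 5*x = (x - 5)*(x^2 - x) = x*(x - 5)*(x - 1)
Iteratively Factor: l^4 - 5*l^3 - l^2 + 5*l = (l)*(l^3 - 5*l^2 - l + 5) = l*(l - 5)*(l^2 - 1) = l*(l - 5)*(l + 1)*(l - 1)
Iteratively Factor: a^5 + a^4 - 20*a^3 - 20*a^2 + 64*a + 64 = (a + 2)*(a^4 - a^3 - 18*a^2 + 16*a + 32) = (a + 2)*(a + 4)*(a^3 - 5*a^2 + 2*a + 8) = (a + 1)*(a + 2)*(a + 4)*(a^2 - 6*a + 8) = (a - 4)*(a + 1)*(a + 2)*(a + 4)*(a - 2)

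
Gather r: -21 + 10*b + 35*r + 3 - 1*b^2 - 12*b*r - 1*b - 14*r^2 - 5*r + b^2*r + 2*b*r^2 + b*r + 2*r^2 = -b^2 + 9*b + r^2*(2*b - 12) + r*(b^2 - 11*b + 30) - 18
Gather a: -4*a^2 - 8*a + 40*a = -4*a^2 + 32*a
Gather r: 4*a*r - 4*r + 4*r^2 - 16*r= 4*r^2 + r*(4*a - 20)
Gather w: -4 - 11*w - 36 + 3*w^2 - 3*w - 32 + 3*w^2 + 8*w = 6*w^2 - 6*w - 72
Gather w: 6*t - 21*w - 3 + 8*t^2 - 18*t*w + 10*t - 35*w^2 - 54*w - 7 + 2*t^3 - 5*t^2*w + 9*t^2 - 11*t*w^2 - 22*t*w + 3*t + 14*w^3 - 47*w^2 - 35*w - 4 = 2*t^3 + 17*t^2 + 19*t + 14*w^3 + w^2*(-11*t - 82) + w*(-5*t^2 - 40*t - 110) - 14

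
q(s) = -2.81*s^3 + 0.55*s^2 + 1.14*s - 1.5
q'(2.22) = -37.96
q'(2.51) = -49.21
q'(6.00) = -295.74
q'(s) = -8.43*s^2 + 1.1*s + 1.14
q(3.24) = -87.61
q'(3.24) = -83.79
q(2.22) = -27.00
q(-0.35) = -1.71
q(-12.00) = 4919.70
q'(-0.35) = -0.28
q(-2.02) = 21.60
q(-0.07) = -1.58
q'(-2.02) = -35.48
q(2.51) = -39.61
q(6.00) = -581.82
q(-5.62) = 508.25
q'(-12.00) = -1225.98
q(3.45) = -106.41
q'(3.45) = -95.40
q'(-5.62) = -271.30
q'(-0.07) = 1.02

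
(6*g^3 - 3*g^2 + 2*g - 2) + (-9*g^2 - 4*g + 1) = 6*g^3 - 12*g^2 - 2*g - 1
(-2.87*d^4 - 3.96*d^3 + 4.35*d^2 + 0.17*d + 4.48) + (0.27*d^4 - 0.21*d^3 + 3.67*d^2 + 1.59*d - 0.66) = -2.6*d^4 - 4.17*d^3 + 8.02*d^2 + 1.76*d + 3.82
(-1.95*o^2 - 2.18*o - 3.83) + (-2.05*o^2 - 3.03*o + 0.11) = -4.0*o^2 - 5.21*o - 3.72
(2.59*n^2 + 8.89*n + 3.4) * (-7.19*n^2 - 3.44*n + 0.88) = -18.6221*n^4 - 72.8287*n^3 - 52.7484*n^2 - 3.8728*n + 2.992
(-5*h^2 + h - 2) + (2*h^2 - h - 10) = -3*h^2 - 12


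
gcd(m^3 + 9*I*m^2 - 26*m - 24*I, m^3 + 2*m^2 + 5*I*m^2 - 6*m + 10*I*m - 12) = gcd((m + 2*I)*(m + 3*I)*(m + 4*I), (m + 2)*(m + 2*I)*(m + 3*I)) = m^2 + 5*I*m - 6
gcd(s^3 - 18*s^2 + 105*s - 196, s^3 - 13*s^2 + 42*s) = s - 7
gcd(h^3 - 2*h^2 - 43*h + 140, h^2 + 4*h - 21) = h + 7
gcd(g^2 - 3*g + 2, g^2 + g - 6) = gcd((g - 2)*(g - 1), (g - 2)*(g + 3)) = g - 2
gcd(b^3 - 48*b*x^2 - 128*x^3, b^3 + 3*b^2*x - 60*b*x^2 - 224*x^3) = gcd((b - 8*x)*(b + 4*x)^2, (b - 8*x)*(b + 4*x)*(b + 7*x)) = -b^2 + 4*b*x + 32*x^2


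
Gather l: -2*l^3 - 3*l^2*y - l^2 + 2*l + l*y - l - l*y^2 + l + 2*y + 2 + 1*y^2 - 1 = -2*l^3 + l^2*(-3*y - 1) + l*(-y^2 + y + 2) + y^2 + 2*y + 1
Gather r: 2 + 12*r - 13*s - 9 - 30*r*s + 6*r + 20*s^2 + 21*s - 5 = r*(18 - 30*s) + 20*s^2 + 8*s - 12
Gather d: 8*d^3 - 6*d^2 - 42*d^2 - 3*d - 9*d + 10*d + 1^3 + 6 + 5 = 8*d^3 - 48*d^2 - 2*d + 12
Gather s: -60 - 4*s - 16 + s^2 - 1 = s^2 - 4*s - 77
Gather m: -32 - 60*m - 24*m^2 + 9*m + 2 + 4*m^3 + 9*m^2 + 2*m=4*m^3 - 15*m^2 - 49*m - 30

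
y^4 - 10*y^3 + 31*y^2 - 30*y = y*(y - 5)*(y - 3)*(y - 2)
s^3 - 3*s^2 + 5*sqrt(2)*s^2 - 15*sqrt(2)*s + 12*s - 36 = (s - 3)*(s + 2*sqrt(2))*(s + 3*sqrt(2))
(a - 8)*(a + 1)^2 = a^3 - 6*a^2 - 15*a - 8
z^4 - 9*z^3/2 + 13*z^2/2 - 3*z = z*(z - 2)*(z - 3/2)*(z - 1)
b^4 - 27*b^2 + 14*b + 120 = (b - 4)*(b - 3)*(b + 2)*(b + 5)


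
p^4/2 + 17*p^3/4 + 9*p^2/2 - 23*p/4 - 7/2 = (p/2 + 1)*(p - 1)*(p + 1/2)*(p + 7)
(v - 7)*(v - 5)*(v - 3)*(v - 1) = v^4 - 16*v^3 + 86*v^2 - 176*v + 105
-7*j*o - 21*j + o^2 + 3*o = (-7*j + o)*(o + 3)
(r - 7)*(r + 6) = r^2 - r - 42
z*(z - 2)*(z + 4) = z^3 + 2*z^2 - 8*z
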